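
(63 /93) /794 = 21 /24614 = 0.00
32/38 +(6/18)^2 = 163/171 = 0.95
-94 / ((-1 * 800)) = 47 / 400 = 0.12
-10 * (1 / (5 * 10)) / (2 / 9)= -9 / 10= -0.90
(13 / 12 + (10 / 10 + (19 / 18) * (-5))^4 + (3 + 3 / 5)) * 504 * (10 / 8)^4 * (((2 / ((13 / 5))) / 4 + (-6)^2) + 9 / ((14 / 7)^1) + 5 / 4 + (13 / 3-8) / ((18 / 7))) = 8870957996954375 / 524040192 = 16928010.74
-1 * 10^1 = -10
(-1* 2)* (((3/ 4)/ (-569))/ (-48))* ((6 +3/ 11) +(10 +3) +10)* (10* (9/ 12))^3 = -543375/ 801152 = -0.68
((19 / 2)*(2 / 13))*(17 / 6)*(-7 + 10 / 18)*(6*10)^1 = -187340 / 117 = -1601.20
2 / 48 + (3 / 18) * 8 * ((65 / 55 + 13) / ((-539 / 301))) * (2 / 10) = -210421 / 101640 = -2.07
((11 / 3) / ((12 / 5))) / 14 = 55 / 504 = 0.11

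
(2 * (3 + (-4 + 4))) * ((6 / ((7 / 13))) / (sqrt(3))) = 156 * sqrt(3) / 7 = 38.60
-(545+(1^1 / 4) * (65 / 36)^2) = -2829505 / 5184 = -545.82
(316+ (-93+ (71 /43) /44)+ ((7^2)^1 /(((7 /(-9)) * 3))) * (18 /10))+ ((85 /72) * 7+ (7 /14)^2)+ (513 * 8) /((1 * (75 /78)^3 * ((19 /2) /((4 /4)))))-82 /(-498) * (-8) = 29961382052761 /44166375000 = 678.38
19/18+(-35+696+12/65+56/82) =31800421/47970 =662.92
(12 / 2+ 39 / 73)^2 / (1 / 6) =1365174 / 5329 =256.18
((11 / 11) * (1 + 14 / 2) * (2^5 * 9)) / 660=192 / 55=3.49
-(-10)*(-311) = -3110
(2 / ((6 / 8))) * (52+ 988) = 8320 / 3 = 2773.33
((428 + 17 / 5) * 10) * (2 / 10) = 4314 / 5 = 862.80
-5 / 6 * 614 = -1535 / 3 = -511.67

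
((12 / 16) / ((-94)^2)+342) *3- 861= 5831769 / 35344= 165.00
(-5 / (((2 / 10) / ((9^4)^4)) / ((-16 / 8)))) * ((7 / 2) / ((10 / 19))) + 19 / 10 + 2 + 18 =3080646063966185772 / 5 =616129212793237154.40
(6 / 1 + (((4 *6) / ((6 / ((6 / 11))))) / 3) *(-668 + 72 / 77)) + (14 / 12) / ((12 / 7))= -29178257 / 60984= -478.46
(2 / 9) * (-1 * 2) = -4 / 9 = -0.44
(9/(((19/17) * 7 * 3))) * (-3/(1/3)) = -459/133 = -3.45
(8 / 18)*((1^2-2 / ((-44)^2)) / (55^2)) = 967 / 6588450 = 0.00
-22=-22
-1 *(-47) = 47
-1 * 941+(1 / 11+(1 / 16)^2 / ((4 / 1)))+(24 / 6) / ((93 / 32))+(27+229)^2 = 67668159487 / 1047552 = 64596.47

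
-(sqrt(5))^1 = -sqrt(5) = -2.24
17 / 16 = 1.06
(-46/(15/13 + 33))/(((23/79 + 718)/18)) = -1817/53835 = -0.03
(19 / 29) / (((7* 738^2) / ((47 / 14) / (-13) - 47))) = -54473 / 6707472408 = -0.00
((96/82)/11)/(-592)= -3/16687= -0.00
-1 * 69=-69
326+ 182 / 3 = 386.67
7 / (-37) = -7 / 37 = -0.19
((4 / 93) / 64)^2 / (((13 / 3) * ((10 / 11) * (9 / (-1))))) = -11 / 863516160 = -0.00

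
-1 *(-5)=5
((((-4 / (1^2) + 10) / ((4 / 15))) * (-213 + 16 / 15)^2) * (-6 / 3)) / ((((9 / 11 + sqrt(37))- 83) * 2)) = 1222830961 * sqrt(37) / 8127390 + 50247235852 / 4063695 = 13280.11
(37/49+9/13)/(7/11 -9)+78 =2280485/29302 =77.83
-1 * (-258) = 258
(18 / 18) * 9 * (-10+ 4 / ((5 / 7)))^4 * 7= 14758128 / 625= 23613.00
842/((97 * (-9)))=-842/873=-0.96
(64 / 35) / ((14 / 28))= 3.66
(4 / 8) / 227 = 1 / 454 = 0.00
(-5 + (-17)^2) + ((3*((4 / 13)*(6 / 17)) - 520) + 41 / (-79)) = -236.19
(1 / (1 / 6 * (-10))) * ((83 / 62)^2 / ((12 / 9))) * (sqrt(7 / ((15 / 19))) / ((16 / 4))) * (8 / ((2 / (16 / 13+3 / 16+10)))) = -1963365 * sqrt(1995) / 3198208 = -27.42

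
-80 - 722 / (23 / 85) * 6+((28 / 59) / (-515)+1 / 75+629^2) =379551.45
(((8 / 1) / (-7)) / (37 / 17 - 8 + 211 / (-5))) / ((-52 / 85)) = -7225 / 185731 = -0.04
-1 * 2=-2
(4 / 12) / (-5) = -1 / 15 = -0.07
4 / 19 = 0.21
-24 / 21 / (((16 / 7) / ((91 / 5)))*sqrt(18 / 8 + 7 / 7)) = -7*sqrt(13) / 5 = -5.05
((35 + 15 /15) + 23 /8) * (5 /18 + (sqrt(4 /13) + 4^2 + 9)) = 311 * sqrt(13) /52 + 141505 /144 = 1004.24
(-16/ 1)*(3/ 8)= -6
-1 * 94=-94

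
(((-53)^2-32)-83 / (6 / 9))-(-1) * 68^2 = 7276.50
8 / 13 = 0.62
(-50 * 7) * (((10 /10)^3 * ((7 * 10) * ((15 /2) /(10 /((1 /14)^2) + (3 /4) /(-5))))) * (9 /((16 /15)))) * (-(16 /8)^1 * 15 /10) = 186046875 /78394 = 2373.23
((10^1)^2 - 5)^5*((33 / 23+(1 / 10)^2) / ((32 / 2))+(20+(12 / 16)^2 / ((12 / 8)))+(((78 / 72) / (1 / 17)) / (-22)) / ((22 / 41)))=78165291739443875 / 534336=146284906387.45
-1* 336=-336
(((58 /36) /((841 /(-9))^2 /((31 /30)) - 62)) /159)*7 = 899 /106316728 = 0.00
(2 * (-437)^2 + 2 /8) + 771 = 1530837 /4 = 382709.25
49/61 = 0.80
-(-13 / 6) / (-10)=-13 / 60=-0.22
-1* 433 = -433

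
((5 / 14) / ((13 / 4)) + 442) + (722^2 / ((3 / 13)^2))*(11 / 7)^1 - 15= 12598220231 / 819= 15382442.28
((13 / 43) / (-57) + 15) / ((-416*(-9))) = 2297 / 573534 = 0.00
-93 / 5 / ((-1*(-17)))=-93 / 85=-1.09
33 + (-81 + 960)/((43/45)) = 40974/43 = 952.88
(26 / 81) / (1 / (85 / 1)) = 2210 / 81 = 27.28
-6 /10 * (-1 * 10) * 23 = 138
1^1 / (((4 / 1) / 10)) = 5 / 2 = 2.50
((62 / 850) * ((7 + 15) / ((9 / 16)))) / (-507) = -10912 / 1939275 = -0.01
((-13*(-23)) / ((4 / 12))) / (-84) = -299 / 28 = -10.68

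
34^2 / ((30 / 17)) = 9826 / 15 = 655.07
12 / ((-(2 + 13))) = -4 / 5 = -0.80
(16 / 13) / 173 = 16 / 2249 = 0.01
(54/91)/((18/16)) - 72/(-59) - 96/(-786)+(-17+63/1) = 33668802/703339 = 47.87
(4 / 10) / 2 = 1 / 5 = 0.20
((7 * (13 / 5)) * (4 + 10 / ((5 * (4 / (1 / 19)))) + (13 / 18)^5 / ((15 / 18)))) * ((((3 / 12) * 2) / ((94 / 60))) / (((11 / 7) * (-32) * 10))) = -81226753699 / 1649886796800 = -0.05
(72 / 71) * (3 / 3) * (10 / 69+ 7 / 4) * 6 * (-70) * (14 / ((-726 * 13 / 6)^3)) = 18451440 / 6355831171261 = 0.00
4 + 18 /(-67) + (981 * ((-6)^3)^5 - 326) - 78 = -30903848481253570 /67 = -461251469869456.27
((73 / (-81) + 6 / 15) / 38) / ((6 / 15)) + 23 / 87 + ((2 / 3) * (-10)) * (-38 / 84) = 4058003 / 1249668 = 3.25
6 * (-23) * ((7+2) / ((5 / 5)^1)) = -1242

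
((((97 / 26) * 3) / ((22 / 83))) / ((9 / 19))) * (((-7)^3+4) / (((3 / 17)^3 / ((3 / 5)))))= -84923646761 / 25740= -3299286.98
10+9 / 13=139 / 13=10.69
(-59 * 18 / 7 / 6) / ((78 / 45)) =-2655 / 182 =-14.59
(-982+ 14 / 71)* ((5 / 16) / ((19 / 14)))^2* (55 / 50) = -57.26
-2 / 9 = -0.22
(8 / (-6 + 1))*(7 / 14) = -4 / 5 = -0.80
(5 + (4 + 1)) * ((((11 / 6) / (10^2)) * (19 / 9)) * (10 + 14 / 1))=418 / 45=9.29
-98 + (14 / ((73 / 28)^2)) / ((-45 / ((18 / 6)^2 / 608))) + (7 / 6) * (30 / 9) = -428801072 / 4556295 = -94.11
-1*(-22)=22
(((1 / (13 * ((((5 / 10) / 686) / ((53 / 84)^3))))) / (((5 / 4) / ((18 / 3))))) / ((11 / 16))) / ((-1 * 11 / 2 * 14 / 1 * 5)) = -0.48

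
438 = 438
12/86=6/43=0.14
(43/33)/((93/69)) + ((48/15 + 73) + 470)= 2798758/5115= 547.17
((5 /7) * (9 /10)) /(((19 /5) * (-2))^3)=-0.00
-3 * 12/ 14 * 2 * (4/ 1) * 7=-144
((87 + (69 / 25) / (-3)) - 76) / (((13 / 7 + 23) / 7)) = 2058 / 725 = 2.84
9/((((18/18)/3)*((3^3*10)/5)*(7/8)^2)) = 32/49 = 0.65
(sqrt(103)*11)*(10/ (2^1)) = 558.19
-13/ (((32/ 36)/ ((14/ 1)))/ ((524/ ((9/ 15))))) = -178815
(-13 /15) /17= -13 /255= -0.05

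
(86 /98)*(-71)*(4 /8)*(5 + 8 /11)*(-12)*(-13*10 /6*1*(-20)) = 71440200 /77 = 927794.81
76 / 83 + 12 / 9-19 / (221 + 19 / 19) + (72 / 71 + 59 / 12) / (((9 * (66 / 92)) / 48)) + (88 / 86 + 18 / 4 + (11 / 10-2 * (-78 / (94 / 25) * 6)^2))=-1902667954771018651 / 61511849586990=-30931.73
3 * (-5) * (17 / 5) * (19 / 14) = -969 / 14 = -69.21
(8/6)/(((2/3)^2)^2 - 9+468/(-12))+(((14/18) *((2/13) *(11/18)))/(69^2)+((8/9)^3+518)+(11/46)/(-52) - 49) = 469.67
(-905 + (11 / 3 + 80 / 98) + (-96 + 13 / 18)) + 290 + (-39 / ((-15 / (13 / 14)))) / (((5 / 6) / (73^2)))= 324864403 / 22050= 14733.08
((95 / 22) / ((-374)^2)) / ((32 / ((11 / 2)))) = 95 / 17904128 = 0.00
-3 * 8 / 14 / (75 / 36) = -144 / 175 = -0.82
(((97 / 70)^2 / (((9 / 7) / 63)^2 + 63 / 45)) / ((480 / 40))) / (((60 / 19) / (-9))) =-8759779 / 26899200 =-0.33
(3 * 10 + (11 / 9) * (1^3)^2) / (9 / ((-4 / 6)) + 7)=-562 / 117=-4.80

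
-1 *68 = -68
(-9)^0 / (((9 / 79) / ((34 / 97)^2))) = 91324 / 84681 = 1.08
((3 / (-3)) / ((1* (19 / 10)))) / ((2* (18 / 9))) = -0.13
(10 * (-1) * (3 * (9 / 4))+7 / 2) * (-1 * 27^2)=46656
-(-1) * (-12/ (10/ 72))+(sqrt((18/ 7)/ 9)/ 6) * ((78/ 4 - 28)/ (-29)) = -432/ 5+17 * sqrt(14)/ 2436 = -86.37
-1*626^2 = -391876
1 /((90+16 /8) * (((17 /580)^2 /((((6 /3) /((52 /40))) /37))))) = 1682000 /3197207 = 0.53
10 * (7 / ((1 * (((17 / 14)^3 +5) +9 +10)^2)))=527067520 / 5008251361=0.11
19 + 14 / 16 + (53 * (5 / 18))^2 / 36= 302047 / 11664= 25.90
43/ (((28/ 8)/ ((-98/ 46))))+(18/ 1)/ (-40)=-12247/ 460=-26.62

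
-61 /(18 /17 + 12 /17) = -1037 /30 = -34.57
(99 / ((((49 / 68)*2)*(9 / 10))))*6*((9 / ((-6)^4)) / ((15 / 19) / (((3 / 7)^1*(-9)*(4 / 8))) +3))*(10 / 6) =2.05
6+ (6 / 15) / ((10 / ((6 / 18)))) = 451 / 75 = 6.01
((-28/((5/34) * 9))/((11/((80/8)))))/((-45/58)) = 24.79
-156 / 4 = -39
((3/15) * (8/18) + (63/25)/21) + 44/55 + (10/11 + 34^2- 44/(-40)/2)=11468833/9900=1158.47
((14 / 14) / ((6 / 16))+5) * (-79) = -1817 / 3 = -605.67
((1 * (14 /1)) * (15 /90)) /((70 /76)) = 38 /15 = 2.53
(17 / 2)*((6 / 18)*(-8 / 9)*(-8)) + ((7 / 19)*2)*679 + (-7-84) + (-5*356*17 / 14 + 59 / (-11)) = -68626204 / 39501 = -1737.33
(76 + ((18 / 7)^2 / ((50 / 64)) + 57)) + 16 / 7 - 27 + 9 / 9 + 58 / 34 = 2487656 / 20825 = 119.46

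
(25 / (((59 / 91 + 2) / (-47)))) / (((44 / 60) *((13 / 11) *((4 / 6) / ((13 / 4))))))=-4811625 / 1928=-2495.66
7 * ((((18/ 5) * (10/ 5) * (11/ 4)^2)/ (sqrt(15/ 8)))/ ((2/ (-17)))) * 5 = -43197 * sqrt(30)/ 20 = -11829.99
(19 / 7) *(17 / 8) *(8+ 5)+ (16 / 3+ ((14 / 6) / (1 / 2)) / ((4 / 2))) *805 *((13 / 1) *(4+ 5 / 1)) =40440959 / 56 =722159.98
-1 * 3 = -3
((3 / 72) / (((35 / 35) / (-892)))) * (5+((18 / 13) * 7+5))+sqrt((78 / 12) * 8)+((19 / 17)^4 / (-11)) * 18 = -26315743006 / 35830509+2 * sqrt(13) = -727.24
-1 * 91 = -91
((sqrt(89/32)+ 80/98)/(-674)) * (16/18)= -0.00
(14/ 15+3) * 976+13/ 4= 230531/ 60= 3842.18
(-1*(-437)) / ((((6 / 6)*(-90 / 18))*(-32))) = 437 / 160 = 2.73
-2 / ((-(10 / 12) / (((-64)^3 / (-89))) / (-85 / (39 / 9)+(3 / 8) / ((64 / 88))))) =-135017.19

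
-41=-41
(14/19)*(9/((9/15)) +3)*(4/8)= 6.63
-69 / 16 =-4.31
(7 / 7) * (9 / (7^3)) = 9 / 343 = 0.03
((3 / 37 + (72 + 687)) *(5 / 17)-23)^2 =15866677369 / 395641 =40103.72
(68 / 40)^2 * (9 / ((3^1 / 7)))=60.69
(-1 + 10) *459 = 4131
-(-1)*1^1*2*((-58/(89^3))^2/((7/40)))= 269120/3478869036727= 0.00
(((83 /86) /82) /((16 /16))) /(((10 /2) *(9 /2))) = 83 /158670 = 0.00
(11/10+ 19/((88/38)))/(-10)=-2047/2200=-0.93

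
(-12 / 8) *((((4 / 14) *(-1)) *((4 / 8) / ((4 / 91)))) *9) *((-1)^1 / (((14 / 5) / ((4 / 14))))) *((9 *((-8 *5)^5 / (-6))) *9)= -303264000000 / 49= -6189061224.49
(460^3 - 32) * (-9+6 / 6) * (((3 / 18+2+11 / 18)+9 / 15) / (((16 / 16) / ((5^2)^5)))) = -231172924000000000 / 9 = -25685880444444444.44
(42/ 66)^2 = 0.40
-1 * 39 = -39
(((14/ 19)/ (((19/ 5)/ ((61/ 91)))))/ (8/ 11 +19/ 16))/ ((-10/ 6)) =-64416/ 1581541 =-0.04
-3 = -3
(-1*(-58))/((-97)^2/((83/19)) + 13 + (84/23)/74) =2048357/76527918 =0.03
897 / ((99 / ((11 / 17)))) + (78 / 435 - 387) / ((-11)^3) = 6.15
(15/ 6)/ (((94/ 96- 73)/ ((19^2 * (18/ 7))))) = -32.22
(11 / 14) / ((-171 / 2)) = -11 / 1197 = -0.01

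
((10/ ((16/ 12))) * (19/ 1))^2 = 81225/ 4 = 20306.25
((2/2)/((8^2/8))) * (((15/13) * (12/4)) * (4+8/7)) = 405/182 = 2.23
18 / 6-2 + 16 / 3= 19 / 3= 6.33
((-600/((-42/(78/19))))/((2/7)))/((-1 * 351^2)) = -100/60021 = -0.00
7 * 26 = 182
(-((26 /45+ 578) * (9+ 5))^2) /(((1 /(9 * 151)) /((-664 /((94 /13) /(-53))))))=-4589219708474023168 /10575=-433968766758772.88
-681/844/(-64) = 681/54016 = 0.01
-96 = -96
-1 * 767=-767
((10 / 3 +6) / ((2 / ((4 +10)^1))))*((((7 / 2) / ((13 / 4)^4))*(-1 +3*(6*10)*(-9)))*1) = -284673536 / 85683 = -3322.40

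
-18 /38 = -9 /19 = -0.47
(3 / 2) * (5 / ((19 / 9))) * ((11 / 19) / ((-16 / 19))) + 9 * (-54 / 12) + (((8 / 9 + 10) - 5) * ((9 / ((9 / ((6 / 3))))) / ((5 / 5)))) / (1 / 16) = 796187 / 5472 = 145.50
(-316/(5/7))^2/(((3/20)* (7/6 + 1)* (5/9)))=352291968/325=1083975.29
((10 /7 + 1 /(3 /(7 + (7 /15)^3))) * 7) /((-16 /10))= -16.61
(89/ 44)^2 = 7921/ 1936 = 4.09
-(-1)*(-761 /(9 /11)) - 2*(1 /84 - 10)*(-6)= -66148 /63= -1049.97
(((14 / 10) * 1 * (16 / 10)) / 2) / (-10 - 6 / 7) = -49 / 475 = -0.10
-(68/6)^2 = -1156/9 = -128.44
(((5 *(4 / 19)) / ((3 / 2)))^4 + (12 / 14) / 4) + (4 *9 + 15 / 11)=61481817787 / 1625624154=37.82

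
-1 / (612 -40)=-1 / 572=-0.00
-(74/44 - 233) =5089/22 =231.32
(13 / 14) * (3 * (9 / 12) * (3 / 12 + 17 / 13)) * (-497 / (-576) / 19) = 5751 / 38912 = 0.15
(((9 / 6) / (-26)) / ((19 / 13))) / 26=-3 / 1976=-0.00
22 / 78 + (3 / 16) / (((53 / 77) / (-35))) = -305987 / 33072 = -9.25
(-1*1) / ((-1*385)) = 1 / 385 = 0.00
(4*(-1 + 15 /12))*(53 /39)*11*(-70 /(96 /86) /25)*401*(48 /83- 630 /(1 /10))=3066033886993 /32370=94718377.73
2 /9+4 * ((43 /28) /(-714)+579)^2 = 44662723686691 /33306672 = 1340954.26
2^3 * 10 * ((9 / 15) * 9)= 432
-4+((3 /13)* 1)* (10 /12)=-99 /26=-3.81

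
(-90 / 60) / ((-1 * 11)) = 3 / 22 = 0.14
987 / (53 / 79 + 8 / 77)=2001307 / 1571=1273.91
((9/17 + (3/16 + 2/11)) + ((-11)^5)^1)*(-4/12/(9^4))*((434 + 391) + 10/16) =3182697869315/471132288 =6755.42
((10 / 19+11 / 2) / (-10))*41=-9389 / 380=-24.71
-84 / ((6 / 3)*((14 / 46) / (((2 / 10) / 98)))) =-69 / 245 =-0.28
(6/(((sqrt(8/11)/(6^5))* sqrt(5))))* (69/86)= 19630.19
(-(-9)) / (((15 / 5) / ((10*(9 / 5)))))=54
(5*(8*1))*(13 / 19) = 520 / 19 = 27.37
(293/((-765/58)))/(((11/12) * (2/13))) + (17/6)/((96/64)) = -1309637/8415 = -155.63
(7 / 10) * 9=6.30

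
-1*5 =-5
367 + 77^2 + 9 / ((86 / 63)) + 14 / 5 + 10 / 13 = 35251447 / 5590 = 6306.16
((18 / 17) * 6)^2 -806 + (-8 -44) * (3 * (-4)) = -40934 / 289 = -141.64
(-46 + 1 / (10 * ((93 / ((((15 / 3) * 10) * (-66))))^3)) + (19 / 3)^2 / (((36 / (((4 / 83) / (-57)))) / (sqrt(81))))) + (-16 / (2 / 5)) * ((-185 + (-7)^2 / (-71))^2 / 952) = -238794575257588025 / 40048900442649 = -5962.58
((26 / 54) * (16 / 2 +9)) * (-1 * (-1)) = 221 / 27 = 8.19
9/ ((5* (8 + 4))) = 3/ 20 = 0.15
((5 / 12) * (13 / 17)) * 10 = 3.19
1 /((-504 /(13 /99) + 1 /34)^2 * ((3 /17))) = 3321188 /8633837986203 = 0.00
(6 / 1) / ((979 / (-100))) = -600 / 979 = -0.61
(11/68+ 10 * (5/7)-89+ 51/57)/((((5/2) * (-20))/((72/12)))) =2192283/226100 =9.70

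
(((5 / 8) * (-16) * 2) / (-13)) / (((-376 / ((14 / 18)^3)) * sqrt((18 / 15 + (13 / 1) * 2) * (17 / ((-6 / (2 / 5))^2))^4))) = -1071875 * sqrt(170) / 216132696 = -0.06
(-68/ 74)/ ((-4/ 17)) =289/ 74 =3.91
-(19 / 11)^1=-19 / 11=-1.73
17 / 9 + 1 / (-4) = 59 / 36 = 1.64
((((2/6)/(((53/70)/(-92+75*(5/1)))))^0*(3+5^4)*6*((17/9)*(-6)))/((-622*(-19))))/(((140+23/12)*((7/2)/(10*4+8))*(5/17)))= -418157568/352205945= -1.19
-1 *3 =-3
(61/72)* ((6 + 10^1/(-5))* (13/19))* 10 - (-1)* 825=145040/171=848.19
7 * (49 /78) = 343 /78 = 4.40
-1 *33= -33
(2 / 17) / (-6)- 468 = -23869 / 51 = -468.02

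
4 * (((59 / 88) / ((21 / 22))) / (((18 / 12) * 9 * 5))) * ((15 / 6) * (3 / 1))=59 / 189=0.31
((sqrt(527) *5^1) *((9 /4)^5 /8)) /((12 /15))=1476225 *sqrt(527) /32768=1034.21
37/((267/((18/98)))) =111/4361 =0.03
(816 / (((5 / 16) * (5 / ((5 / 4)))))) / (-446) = -1632 / 1115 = -1.46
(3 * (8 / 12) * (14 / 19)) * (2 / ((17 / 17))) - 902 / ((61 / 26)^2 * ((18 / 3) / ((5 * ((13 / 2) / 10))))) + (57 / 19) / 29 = -527191694 / 6150813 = -85.71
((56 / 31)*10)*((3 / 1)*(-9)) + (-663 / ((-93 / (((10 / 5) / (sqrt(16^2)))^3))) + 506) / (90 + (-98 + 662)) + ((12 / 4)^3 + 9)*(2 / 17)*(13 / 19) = -484.07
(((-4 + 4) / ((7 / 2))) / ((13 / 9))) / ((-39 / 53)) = 0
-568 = -568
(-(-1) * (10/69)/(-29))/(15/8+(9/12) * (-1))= -80/18009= -0.00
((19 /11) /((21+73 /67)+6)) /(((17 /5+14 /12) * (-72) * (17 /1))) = -6365 /578579496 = -0.00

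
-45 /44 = -1.02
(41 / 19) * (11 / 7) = 451 / 133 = 3.39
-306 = -306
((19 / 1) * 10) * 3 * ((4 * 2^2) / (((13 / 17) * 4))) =2981.54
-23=-23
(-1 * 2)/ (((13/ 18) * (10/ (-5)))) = 18/ 13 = 1.38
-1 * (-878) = 878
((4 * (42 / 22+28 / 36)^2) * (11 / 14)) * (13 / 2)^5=938257411 / 3564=263259.66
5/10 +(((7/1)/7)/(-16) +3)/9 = 119/144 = 0.83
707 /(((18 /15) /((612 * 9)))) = 3245130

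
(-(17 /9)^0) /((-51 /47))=47 /51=0.92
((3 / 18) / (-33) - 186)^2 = 1356375241 / 39204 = 34597.88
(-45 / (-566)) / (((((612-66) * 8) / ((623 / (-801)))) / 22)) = -55 / 176592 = -0.00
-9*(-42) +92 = 470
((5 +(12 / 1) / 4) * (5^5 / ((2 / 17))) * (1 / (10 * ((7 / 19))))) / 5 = 80750 / 7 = 11535.71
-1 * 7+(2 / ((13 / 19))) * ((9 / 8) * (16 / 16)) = -193 / 52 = -3.71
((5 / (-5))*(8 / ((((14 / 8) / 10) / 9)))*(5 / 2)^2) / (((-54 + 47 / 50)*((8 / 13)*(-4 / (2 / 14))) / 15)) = -5484375 / 129997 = -42.19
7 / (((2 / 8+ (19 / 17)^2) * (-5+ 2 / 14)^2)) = 343 / 1733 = 0.20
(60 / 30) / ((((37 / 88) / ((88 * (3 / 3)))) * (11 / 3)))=114.16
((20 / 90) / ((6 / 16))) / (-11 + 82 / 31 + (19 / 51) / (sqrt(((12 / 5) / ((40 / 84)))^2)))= -118048 / 1649609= -0.07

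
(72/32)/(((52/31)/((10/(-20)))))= -279/416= -0.67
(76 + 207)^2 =80089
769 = 769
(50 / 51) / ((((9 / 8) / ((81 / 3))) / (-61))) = -24400 / 17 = -1435.29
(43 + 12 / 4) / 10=23 / 5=4.60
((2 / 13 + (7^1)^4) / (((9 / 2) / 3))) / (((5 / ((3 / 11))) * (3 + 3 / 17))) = 35377 / 1287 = 27.49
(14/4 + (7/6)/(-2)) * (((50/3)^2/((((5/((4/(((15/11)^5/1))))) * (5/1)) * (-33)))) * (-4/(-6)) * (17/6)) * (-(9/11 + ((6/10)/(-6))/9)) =253105622/199290375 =1.27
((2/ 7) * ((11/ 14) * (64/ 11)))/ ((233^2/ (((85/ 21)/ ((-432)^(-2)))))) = 338411520/ 18621127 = 18.17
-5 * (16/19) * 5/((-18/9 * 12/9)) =150/19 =7.89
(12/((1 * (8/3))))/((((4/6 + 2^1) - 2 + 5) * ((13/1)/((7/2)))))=0.21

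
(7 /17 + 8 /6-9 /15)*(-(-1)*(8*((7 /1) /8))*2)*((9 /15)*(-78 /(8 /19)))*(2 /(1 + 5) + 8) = -14849.06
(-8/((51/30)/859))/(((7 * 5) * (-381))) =13744/45339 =0.30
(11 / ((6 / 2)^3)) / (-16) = -11 / 432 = -0.03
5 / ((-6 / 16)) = -40 / 3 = -13.33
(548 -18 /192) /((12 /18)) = 52599 /64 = 821.86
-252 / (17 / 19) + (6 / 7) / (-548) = -9183435 / 32606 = -281.65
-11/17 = -0.65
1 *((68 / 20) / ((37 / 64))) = 1088 / 185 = 5.88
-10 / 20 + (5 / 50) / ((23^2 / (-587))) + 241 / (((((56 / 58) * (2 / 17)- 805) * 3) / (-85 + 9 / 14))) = 344209294237 / 44081511810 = 7.81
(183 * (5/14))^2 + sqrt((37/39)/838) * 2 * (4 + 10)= 4272.50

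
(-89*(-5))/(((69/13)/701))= 4055285/69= 58772.25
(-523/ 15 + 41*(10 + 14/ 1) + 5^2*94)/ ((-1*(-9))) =49487/ 135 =366.57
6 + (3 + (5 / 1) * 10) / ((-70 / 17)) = -481 / 70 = -6.87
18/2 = 9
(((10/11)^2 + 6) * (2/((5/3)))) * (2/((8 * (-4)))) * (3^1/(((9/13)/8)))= -10738/605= -17.75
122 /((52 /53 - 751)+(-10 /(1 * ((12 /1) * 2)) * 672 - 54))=-6466 /57453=-0.11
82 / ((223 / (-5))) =-410 / 223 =-1.84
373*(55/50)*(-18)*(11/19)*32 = -12998304/95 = -136824.25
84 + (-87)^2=7653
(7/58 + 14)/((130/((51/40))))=3213/23200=0.14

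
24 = 24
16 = 16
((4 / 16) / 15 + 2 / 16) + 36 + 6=5057 / 120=42.14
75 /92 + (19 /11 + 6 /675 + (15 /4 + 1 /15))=362501 /56925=6.37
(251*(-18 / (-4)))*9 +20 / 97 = 1972147 / 194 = 10165.71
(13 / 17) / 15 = 0.05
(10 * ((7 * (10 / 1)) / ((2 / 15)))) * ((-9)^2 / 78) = 70875 / 13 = 5451.92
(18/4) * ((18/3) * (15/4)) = 405/4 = 101.25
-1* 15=-15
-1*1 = -1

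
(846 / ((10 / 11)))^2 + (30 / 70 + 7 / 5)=151553183 / 175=866018.19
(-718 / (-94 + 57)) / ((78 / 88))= 31592 / 1443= 21.89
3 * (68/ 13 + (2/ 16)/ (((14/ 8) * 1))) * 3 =8685/ 182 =47.72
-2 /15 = -0.13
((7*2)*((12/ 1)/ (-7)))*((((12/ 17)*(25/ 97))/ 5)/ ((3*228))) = -40/ 31331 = -0.00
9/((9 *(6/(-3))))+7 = 13/2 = 6.50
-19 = -19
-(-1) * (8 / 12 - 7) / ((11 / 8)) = -152 / 33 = -4.61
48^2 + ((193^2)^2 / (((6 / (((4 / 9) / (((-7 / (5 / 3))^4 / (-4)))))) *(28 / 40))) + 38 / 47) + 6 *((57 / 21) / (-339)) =-367997512675363040 / 195215943699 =-1885079.19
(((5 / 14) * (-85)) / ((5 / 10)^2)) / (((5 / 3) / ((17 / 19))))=-8670 / 133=-65.19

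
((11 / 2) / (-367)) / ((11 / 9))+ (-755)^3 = -315890754259 / 734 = -430368875.01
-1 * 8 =-8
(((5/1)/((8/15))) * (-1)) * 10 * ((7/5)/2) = -525/8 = -65.62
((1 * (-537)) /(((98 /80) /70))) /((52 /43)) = -2309100 /91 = -25374.73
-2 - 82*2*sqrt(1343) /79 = -164*sqrt(1343) /79 - 2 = -78.08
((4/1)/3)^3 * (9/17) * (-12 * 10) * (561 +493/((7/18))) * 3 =-5783040/7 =-826148.57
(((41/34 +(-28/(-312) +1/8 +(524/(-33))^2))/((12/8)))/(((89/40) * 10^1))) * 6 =976371146/21419541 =45.58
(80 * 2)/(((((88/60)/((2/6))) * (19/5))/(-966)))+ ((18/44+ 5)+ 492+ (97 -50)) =-3636437/418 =-8699.61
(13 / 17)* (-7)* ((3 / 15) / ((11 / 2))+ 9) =-48.37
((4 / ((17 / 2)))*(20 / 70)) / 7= 16 / 833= 0.02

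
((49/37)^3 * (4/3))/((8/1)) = 117649/303918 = 0.39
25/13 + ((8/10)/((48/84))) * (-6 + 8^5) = 2981467/65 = 45868.72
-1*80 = -80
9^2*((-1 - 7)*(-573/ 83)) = 371304/ 83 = 4473.54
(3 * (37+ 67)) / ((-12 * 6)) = -13 / 3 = -4.33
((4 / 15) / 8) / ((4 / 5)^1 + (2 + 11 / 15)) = 1 / 106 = 0.01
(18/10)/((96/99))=297/160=1.86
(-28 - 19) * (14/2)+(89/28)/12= -328.74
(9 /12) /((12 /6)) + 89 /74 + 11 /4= 1281 /296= 4.33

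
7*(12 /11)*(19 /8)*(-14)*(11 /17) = -2793 /17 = -164.29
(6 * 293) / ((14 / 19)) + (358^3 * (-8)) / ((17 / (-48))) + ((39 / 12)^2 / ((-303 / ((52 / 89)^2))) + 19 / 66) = 1036411880.72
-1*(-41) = 41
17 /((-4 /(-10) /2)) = 85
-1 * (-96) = 96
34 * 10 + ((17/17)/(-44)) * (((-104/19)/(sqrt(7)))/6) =13 * sqrt(7)/4389 + 340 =340.01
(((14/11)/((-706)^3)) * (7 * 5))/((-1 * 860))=49/332893441936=0.00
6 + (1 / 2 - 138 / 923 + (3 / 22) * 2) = 134491 / 20306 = 6.62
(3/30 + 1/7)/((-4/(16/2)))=-0.49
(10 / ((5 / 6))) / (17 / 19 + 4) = 76 / 31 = 2.45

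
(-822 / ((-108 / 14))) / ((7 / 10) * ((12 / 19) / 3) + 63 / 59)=87.69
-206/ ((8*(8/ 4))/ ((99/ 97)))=-10197/ 776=-13.14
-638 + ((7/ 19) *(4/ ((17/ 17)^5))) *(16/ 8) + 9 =-11895/ 19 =-626.05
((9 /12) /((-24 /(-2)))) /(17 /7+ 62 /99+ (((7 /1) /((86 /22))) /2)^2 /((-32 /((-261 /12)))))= 41003424 /2361603835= 0.02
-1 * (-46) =46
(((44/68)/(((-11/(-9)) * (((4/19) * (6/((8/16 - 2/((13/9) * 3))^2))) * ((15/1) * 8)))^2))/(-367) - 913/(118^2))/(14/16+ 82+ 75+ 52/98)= -35917647634679124209/86770417487571344384000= -0.00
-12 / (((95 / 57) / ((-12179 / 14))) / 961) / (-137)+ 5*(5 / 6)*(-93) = -425060809 / 9590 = -44323.34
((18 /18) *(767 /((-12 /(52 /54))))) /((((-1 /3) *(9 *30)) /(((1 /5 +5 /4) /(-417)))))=-289159 /121597200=-0.00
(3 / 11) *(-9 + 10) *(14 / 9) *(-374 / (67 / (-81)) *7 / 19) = 89964 / 1273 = 70.67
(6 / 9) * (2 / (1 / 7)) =28 / 3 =9.33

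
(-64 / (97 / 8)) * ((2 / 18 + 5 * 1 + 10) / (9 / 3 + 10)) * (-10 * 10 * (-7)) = -48742400 / 11349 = -4294.86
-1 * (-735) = 735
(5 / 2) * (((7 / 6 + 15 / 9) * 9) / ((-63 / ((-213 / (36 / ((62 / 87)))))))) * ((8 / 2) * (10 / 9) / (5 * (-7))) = -187085 / 345303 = -0.54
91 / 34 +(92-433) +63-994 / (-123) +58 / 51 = -1112851 / 4182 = -266.10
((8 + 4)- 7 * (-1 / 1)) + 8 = 27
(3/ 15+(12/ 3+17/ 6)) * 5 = 35.17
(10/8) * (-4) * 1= -5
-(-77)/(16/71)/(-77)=-71/16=-4.44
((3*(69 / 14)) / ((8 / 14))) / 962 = 207 / 7696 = 0.03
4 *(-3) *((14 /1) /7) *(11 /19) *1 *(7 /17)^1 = -1848 /323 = -5.72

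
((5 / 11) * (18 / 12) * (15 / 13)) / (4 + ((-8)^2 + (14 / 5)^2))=1875 / 180752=0.01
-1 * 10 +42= 32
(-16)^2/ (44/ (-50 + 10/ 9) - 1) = -2560/ 19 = -134.74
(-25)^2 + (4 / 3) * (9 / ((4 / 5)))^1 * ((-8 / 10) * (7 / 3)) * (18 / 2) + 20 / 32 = 2989 / 8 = 373.62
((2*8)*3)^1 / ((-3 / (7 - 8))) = 16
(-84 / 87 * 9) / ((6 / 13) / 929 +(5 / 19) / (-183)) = 10581915708 / 1146167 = 9232.44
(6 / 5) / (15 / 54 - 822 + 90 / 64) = -1728 / 1181255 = -0.00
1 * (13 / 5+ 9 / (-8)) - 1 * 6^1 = -181 / 40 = -4.52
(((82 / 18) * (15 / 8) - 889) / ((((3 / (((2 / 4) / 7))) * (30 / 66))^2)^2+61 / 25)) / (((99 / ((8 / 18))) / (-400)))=140626805000 / 11814937773543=0.01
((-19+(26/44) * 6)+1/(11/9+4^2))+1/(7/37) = -120672/11935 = -10.11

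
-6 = -6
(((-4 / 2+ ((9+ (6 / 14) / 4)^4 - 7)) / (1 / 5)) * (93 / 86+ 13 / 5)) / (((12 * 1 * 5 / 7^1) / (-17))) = -37879194500277 / 151029760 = -250806.16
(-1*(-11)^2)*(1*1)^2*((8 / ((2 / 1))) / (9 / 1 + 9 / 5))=-44.81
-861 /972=-287 /324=-0.89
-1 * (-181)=181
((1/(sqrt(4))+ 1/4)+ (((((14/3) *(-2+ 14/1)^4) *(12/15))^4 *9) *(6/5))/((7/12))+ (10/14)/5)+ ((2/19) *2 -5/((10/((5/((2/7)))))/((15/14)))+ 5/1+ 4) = 664957624527067447957.33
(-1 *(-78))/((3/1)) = 26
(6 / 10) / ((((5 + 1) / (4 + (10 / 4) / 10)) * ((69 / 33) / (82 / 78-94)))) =-135575 / 7176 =-18.89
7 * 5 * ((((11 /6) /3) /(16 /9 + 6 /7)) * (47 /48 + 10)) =1420265 /15936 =89.12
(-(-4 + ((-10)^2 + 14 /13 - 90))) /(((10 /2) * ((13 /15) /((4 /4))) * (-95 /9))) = 2484 /16055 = 0.15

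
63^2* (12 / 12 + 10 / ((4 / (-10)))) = -95256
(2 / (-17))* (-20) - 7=-79 / 17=-4.65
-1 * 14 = -14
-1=-1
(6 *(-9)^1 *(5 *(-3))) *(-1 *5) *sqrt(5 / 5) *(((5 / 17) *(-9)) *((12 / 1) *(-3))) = -6561000 / 17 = -385941.18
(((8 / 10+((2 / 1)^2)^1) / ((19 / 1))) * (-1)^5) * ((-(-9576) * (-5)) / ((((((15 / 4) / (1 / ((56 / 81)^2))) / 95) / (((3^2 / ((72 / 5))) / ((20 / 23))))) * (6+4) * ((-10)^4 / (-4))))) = -25804413 / 1400000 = -18.43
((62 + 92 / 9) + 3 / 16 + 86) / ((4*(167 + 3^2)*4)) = 22811 / 405504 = 0.06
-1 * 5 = -5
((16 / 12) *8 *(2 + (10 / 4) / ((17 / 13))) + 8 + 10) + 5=3301 / 51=64.73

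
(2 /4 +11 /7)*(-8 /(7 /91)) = -1508 /7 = -215.43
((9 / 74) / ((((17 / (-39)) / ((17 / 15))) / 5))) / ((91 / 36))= -162 / 259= -0.63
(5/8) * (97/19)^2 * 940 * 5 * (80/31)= 2211115000/11191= 197579.75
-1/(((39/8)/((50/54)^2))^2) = -25000000/808321761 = -0.03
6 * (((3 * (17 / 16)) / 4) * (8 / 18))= 17 / 8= 2.12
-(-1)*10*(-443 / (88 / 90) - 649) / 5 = -48491 / 22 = -2204.14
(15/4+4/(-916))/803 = 47/10076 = 0.00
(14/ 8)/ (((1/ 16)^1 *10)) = 2.80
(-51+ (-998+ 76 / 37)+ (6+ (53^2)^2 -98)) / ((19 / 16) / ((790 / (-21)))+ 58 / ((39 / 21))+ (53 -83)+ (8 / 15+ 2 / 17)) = 2446262807089920 / 573689699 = 4264087.03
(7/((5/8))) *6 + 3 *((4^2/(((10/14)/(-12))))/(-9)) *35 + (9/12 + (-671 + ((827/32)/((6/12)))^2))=6661821/1280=5204.55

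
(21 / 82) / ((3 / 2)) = 0.17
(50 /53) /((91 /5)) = 0.05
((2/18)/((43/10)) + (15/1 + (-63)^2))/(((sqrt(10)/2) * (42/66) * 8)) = 8479999 * sqrt(10)/54180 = 494.94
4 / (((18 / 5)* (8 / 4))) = 5 / 9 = 0.56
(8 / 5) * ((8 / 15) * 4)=256 / 75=3.41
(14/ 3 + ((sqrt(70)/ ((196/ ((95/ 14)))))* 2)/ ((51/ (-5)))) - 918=-2740/ 3 - 475* sqrt(70)/ 69972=-913.39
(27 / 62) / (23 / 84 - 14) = -1134 / 35743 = -0.03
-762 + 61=-701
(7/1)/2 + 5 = 17/2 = 8.50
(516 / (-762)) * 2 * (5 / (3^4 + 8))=-860 / 11303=-0.08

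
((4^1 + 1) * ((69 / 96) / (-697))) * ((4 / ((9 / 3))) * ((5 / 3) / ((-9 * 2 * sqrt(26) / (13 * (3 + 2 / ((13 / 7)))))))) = 30475 * sqrt(26) / 23486112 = 0.01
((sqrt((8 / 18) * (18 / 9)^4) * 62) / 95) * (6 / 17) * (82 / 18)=40672 / 14535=2.80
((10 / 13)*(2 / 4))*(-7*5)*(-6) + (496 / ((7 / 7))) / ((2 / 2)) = 7498 / 13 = 576.77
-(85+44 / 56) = -85.79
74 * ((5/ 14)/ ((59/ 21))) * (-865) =-480075/ 59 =-8136.86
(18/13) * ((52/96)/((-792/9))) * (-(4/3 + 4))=1/22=0.05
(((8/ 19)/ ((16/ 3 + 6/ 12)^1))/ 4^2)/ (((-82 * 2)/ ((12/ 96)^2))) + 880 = 6142259197/ 6979840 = 880.00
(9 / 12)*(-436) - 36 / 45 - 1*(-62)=-1329 / 5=-265.80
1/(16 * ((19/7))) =7/304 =0.02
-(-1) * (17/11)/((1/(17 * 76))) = 1996.73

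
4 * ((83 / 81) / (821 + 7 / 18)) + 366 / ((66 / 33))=24351559 / 133065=183.00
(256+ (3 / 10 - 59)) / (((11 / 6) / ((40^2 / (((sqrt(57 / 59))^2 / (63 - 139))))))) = -149000960 / 11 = -13545541.82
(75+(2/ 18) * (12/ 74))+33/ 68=569899/ 7548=75.50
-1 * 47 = -47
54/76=27/38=0.71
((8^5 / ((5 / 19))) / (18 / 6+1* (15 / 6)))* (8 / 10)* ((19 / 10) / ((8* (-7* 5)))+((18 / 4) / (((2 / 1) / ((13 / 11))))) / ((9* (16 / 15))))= 2590683136 / 529375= 4893.85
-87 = -87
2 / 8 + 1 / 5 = 9 / 20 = 0.45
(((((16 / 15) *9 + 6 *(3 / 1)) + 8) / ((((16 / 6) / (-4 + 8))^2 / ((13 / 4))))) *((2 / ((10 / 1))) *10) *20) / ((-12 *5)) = -3471 / 20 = -173.55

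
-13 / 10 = -1.30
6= 6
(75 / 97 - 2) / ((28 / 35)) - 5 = -2535 / 388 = -6.53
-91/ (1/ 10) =-910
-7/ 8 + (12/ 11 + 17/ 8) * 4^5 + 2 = 289891/ 88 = 3294.22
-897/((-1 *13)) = 69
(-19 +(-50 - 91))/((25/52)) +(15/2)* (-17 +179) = 4411/5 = 882.20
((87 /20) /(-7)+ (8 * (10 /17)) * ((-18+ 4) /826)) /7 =-98461 /982940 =-0.10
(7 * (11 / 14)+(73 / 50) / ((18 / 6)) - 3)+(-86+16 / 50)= -6202 / 75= -82.69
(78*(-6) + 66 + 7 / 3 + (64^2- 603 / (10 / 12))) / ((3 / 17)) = 758047 / 45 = 16845.49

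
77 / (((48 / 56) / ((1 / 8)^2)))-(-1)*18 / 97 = 59195 / 37248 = 1.59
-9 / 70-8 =-569 / 70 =-8.13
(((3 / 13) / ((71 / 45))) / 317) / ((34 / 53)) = 7155 / 9948094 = 0.00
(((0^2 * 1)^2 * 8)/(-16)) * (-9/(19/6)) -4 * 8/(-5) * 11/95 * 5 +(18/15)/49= 17362/4655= 3.73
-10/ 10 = -1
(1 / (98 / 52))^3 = 17576 / 117649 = 0.15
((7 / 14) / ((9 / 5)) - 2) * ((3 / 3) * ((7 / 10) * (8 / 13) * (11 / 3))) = -4774 / 1755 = -2.72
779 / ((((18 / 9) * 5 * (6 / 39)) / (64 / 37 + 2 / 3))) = 1346891 / 1110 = 1213.42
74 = 74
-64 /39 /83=-64 /3237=-0.02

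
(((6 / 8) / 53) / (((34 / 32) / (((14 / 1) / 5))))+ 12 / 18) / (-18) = -4757 / 121635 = -0.04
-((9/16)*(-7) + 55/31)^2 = -1151329/246016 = -4.68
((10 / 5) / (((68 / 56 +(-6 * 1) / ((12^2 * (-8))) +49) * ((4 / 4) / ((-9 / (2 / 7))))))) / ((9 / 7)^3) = -1075648 / 1822365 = -0.59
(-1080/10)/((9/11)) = -132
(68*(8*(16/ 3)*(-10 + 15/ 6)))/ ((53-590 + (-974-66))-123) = 64/ 5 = 12.80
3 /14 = 0.21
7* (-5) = -35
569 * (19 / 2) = 10811 / 2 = 5405.50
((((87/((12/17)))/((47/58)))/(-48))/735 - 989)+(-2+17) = -974.00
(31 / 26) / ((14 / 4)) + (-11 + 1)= -879 / 91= -9.66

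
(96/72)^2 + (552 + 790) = 12094/9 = 1343.78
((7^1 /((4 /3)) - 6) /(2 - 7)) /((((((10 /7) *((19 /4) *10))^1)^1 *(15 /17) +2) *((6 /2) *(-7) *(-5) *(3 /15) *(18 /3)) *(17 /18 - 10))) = -51 /24003380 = -0.00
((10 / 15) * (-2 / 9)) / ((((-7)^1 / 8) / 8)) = 256 / 189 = 1.35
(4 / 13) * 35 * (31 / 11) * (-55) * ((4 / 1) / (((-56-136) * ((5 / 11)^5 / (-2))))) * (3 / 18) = -34948067 / 58500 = -597.40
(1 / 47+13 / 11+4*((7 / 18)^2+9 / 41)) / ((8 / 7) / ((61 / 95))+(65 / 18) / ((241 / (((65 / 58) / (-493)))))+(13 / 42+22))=27141164909648692 / 243407699973398367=0.11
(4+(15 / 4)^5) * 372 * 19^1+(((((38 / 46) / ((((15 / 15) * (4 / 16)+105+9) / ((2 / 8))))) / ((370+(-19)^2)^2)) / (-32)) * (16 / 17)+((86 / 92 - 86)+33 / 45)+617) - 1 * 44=1932361321198676308817 / 366656117786880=5270227.95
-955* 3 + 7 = -2858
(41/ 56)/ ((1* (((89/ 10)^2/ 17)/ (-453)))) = -7893525/ 110894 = -71.18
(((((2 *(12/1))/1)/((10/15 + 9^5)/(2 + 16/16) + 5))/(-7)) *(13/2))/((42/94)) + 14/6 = 30355777/13023759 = 2.33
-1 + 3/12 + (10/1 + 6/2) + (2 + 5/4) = 15.50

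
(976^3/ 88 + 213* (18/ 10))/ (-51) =-581092447/ 2805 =-207163.08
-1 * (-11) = 11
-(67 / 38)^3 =-300763 / 54872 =-5.48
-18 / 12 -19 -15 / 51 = -707 / 34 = -20.79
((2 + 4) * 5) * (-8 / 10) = -24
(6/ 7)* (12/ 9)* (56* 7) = 448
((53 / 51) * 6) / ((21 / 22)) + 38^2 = 1450.53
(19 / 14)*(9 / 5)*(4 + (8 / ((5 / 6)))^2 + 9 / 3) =423909 / 1750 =242.23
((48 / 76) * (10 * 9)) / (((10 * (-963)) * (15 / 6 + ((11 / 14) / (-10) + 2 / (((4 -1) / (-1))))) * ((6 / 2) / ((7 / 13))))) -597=-11628481041 / 19478173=-597.00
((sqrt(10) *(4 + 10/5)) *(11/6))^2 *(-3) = -3630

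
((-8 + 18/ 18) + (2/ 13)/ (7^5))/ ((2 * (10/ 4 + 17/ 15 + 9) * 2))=-22941525/ 165616178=-0.14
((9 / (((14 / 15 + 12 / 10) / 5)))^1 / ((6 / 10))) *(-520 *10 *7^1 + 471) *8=-40420125 / 4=-10105031.25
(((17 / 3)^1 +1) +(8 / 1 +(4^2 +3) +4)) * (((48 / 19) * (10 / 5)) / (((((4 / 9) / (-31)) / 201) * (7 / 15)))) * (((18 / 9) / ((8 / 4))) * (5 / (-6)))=633692700 / 133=4764606.77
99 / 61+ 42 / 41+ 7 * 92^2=148185869 / 2501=59250.65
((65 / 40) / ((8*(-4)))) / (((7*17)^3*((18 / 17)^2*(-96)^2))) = -13 / 4457285812224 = -0.00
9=9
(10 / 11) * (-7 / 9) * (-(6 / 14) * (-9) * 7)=-210 / 11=-19.09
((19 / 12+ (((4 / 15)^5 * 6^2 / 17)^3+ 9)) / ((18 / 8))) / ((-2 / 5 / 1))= -124931107177954078819 / 10624062634277343750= -11.76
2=2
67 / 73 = 0.92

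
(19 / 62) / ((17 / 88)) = 836 / 527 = 1.59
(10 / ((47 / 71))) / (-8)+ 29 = 5097 / 188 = 27.11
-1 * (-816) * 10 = 8160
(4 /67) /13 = 4 /871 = 0.00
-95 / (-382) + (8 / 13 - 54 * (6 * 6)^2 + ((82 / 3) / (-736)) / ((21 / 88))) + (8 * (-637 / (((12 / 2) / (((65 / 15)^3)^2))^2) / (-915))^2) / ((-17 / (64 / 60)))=-704388061907748707209613448455385763961 / 1952450788518080535001897125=-360771224580.97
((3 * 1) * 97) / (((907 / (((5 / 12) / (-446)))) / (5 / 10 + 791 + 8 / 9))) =-6917555 / 29125584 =-0.24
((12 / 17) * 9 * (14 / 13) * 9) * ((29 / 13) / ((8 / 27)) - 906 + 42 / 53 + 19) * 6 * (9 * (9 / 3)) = -1334623096674 / 152269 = -8764903.54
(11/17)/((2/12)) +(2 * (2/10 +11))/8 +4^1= 908/85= 10.68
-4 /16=-1 /4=-0.25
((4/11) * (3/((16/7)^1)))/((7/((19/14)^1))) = 57/616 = 0.09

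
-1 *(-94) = 94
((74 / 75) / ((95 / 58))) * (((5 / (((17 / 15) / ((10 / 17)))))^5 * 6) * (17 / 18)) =905343750000000 / 2253169653443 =401.81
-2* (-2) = 4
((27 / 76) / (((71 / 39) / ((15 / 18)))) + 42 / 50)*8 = 270507 / 33725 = 8.02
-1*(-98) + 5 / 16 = 1573 / 16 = 98.31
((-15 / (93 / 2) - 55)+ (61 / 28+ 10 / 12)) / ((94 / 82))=-45.63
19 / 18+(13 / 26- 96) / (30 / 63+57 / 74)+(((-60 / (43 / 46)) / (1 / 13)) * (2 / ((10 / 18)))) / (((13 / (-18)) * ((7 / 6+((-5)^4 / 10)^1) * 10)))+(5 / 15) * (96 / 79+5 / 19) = -147289472042773 / 2149090207290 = -68.54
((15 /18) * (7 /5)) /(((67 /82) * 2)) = 287 /402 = 0.71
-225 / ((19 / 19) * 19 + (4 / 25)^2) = -140625 / 11891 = -11.83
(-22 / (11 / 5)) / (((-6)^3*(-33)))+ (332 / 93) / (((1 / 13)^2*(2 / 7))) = 233296909 / 110484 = 2111.59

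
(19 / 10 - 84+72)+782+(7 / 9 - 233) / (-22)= 70421 / 90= 782.46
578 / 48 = 289 / 24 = 12.04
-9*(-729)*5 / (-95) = -6561 / 19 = -345.32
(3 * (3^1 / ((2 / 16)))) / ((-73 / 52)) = -3744 / 73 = -51.29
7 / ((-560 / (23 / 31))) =-23 / 2480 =-0.01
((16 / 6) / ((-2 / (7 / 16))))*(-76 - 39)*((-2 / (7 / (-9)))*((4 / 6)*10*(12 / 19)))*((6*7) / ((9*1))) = 64400 / 19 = 3389.47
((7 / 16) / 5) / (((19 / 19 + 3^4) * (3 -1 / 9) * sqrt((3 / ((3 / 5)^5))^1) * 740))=567 * sqrt(5) / 15776800000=0.00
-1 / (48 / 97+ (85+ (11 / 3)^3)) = -2619 / 353018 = -0.01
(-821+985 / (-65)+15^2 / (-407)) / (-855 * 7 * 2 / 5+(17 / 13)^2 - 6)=57551195 / 164961577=0.35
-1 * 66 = -66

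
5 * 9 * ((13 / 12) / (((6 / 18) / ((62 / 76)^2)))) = 97.33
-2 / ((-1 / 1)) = 2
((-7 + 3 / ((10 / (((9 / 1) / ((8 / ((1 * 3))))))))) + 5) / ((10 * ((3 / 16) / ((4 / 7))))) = -158 / 525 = -0.30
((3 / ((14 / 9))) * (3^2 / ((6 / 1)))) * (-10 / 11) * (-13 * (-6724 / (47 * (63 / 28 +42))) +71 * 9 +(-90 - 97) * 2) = -344814705 / 427042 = -807.45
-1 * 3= -3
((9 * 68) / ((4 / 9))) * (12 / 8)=4131 / 2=2065.50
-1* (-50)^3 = 125000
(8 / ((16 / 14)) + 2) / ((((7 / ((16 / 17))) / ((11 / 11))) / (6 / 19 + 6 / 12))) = 0.99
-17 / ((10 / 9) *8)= -1.91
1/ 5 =0.20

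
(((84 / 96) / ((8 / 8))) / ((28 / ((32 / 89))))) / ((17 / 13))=0.01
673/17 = 39.59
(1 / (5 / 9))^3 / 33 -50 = -68507 / 1375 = -49.82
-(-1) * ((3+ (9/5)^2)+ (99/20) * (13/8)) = 11427/800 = 14.28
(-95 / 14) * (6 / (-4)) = 10.18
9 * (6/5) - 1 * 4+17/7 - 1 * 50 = -1427/35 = -40.77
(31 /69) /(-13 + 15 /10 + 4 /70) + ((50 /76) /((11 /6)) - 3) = -30962018 /11551221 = -2.68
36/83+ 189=15723/83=189.43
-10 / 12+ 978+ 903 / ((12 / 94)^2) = 225545 / 4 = 56386.25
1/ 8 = 0.12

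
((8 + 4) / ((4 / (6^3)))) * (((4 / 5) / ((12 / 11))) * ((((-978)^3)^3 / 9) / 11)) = -19645402663991417462990548992 / 5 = -3929080532798283492598110000.00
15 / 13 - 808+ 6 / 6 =-10476 / 13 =-805.85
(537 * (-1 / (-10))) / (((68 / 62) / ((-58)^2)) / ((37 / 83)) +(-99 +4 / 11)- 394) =-1899350563 / 17424353175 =-0.11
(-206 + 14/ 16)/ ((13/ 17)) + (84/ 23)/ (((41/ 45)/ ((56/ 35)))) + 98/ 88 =-281255287/ 1078792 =-260.71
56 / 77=8 / 11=0.73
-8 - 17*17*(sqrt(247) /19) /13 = -289*sqrt(247) /247 - 8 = -26.39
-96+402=306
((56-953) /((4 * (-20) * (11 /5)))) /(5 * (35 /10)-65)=-897 /8360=-0.11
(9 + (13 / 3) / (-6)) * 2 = 149 / 9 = 16.56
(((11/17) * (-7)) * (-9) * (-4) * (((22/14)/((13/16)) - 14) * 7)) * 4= 12174624/221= 55088.80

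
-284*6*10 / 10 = -1704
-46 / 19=-2.42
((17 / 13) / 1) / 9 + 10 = 1187 / 117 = 10.15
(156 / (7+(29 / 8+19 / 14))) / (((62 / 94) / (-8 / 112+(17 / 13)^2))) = 8746512 / 270413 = 32.35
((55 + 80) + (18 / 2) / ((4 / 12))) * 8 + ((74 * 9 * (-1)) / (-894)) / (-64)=12358545 / 9536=1295.99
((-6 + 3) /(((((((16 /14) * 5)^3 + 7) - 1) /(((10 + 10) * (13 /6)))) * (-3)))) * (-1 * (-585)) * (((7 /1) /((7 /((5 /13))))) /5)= 334425 /33029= 10.13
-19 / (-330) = 19 / 330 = 0.06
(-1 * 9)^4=6561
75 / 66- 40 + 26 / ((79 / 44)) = -42377 / 1738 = -24.38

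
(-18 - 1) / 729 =-19 / 729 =-0.03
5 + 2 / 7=37 / 7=5.29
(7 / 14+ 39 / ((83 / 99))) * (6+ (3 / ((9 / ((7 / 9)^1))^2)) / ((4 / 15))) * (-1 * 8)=-138468505 / 60507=-2288.47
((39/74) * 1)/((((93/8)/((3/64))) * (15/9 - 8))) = -0.00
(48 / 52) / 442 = 6 / 2873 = 0.00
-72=-72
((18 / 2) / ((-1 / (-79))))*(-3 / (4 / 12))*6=-38394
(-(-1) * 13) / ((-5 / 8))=-104 / 5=-20.80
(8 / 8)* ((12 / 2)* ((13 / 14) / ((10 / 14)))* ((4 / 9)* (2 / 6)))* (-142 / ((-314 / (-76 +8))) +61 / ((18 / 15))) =491842 / 21195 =23.21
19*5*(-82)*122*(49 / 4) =-11642155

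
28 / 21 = 4 / 3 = 1.33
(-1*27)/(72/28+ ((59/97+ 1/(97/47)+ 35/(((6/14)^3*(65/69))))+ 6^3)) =-2144961/54947201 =-0.04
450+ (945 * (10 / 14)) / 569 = 256725 / 569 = 451.19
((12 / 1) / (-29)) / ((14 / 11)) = -66 / 203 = -0.33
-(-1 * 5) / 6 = 5 / 6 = 0.83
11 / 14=0.79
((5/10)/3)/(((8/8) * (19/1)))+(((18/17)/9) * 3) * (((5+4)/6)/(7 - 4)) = 359/1938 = 0.19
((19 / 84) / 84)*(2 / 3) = 19 / 10584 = 0.00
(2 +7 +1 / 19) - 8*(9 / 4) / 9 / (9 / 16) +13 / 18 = 709 / 114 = 6.22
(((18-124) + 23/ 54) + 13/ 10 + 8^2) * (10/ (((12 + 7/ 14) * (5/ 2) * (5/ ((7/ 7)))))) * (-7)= 304472/ 16875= 18.04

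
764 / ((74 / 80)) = 30560 / 37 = 825.95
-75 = -75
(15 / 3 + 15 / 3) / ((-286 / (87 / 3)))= -145 / 143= -1.01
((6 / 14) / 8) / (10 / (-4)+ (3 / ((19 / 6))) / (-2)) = -57 / 3164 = -0.02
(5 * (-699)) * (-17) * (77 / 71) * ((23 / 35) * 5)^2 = 345735885 / 497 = 695645.64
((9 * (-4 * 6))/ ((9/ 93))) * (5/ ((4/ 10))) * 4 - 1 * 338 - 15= -111953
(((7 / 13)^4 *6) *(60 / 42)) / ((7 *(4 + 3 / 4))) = 11760 / 542659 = 0.02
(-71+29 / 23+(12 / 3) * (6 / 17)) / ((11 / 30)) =-801480 / 4301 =-186.35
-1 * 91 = -91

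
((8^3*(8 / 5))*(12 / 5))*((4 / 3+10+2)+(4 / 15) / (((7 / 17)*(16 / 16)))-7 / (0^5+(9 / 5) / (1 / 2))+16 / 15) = 13524992 / 525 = 25761.89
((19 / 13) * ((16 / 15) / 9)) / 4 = 76 / 1755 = 0.04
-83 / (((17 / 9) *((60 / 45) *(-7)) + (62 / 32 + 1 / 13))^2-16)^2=-82563194636402688 / 51635459056830229441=-0.00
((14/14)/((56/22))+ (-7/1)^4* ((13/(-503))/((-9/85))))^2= 5525950467807169/16067083536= 343929.90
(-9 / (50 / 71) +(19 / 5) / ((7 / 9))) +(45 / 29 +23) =169073 / 10150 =16.66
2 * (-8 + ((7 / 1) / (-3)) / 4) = -103 / 6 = -17.17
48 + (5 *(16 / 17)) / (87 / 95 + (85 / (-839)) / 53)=53.15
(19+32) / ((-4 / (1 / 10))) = -51 / 40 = -1.28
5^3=125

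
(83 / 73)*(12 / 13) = 996 / 949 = 1.05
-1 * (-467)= 467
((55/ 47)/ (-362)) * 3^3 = -1485/ 17014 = -0.09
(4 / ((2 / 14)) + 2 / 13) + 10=496 / 13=38.15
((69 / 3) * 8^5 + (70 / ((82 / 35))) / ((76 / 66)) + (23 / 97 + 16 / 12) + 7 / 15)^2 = 568051606504.64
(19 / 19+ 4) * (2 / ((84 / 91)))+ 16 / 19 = 1331 / 114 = 11.68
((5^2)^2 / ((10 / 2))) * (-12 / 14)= -750 / 7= -107.14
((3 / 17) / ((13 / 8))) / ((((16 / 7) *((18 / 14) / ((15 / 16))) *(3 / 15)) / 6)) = 3675 / 3536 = 1.04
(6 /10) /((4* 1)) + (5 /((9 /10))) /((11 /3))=1099 /660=1.67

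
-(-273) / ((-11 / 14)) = -3822 / 11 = -347.45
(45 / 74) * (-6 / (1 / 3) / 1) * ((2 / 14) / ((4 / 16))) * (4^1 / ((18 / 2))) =-720 / 259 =-2.78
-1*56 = -56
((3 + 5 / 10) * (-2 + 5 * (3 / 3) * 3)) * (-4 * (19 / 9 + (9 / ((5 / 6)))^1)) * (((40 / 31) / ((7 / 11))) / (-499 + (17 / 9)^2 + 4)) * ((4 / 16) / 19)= 115038 / 901759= 0.13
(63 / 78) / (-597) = -7 / 5174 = -0.00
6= 6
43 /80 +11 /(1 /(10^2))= 88043 /80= 1100.54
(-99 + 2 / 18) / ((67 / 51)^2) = -257210 / 4489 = -57.30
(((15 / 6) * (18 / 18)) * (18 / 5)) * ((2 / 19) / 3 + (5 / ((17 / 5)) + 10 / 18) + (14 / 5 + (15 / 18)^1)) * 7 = 1158787 / 3230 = 358.76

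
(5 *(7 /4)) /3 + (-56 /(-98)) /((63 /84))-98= -2641 /28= -94.32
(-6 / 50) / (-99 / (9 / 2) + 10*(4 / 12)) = 9 / 1400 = 0.01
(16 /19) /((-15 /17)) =-272 /285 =-0.95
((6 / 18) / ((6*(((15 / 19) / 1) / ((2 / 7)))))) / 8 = 19 / 7560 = 0.00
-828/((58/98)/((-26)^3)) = 713093472/29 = 24589430.07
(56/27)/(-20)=-14/135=-0.10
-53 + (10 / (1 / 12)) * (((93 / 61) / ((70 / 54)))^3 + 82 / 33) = 9429028447659 / 21409982825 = 440.40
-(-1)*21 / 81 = 7 / 27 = 0.26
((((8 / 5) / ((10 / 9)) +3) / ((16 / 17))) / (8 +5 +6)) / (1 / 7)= 13209 / 7600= 1.74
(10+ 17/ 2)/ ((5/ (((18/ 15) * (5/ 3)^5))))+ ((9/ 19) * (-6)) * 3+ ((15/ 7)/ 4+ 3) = 2245445/ 43092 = 52.11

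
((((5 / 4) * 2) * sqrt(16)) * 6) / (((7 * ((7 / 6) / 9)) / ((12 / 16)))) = 2430 / 49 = 49.59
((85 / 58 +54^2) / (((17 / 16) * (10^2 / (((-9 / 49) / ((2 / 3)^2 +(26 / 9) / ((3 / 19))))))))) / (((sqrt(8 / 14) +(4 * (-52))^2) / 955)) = -2574104090688 / 433324189454485 +237990393 * sqrt(7) / 6066538652362790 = -0.01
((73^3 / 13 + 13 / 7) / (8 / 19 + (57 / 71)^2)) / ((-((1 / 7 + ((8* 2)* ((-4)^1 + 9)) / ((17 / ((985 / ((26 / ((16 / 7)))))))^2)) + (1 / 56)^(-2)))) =-6859668141756248 / 1272981632563349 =-5.39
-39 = -39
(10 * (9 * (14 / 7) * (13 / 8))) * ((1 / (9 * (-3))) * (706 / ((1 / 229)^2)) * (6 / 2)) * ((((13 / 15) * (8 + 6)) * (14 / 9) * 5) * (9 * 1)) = -3065903282260 / 3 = -1021967760753.33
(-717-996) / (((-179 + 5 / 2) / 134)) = 459084 / 353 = 1300.52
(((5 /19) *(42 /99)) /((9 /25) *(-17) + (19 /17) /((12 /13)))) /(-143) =119000 /748280819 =0.00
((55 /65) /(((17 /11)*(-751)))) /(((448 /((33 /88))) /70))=-1815 /42488576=-0.00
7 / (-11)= -7 / 11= -0.64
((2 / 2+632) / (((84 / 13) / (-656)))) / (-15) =449852 / 105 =4284.30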